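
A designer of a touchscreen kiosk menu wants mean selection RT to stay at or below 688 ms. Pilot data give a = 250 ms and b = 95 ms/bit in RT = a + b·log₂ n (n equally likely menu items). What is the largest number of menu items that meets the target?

24

95·log₂ n ≤ 688 − 250 = 438, giving log₂ n ≤ 4.6105 and n ≤ 24.429. The largest whole number is 24.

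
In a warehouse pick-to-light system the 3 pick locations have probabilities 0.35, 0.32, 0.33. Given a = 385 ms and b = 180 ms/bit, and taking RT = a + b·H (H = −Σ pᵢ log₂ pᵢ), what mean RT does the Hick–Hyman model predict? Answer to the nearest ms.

H = 0.35·log₂(1/0.35) + 0.32·log₂(1/0.32) + 0.33·log₂(1/0.33) = 1.5840 bits.
RT = 385 + 180 × 1.5840 = 670.11 ms.

670 ms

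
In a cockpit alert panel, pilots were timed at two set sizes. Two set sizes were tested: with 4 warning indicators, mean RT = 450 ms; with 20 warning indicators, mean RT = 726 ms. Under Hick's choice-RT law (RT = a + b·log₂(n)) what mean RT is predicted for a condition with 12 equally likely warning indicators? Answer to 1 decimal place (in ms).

638.4 ms

RT is linear in log₂ n, so two points fix the line:
  b = (726 − 450) / (log₂ 20 − log₂ 4) = 276 / (4.3219 − 2) = 118.867 ms/bit
  a = 450 − 118.867 × 2 = 212.267 ms
Then RT(12) = 212.267 + 118.867 × log₂ 12 = 212.267 + 118.867 × 3.5850 ≈ 638.399 ms.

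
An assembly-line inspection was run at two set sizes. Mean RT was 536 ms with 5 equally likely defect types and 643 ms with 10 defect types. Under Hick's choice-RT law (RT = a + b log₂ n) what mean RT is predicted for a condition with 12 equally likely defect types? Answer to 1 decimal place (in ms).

671.1 ms

RT is linear in log₂ n, so two points fix the line:
  b = (643 − 536) / (log₂ 10 − log₂ 5) = 107 / (3.3219 − 2.3219) = 107.000 ms/bit
  a = 536 − 107.000 × 2.3219 = 287.554 ms
Then RT(12) = 287.554 + 107.000 × log₂ 12 = 287.554 + 107.000 × 3.5850 ≈ 671.145 ms.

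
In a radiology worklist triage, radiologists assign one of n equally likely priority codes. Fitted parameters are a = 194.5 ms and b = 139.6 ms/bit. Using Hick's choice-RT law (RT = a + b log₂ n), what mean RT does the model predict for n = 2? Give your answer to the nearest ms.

log₂(2) = 1 bits, so RT = 194.5 + 139.6 × 1 ≈ 334.100 ms.

334 ms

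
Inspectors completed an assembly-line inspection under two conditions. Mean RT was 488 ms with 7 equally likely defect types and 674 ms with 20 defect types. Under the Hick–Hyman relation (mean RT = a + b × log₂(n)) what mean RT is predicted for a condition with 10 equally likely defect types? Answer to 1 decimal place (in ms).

551.2 ms

RT is linear in log₂ n, so two points fix the line:
  b = (674 − 488) / (log₂ 20 − log₂ 7) = 186 / (4.3219 − 2.8074) = 122.807 ms/bit
  a = 488 − 122.807 × 2.8074 = 143.238 ms
Then RT(10) = 143.238 + 122.807 × log₂ 10 = 143.238 + 122.807 × 3.3219 ≈ 551.193 ms.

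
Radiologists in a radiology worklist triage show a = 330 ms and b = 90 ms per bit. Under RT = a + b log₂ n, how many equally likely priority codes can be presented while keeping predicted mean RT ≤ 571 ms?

6

Set 330 + 90·log₂ n ≤ 571 → log₂ n ≤ (571 − 330)/90 = 2.6778.
So n ≤ 2^2.6778 = 6.399; the largest integer n is 6.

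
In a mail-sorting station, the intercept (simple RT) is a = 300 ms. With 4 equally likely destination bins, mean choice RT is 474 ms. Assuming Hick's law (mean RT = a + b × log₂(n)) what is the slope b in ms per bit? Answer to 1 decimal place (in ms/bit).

87.0 ms/bit

4 alternatives carry log₂ 4 = 2 bits; the choice cost is 474 − 300 = 174 ms, so b = 174/2 = 87.000 ms/bit.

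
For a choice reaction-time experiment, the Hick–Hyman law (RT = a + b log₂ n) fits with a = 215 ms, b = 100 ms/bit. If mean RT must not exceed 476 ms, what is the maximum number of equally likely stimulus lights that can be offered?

100·log₂ n ≤ 476 − 215 = 261, giving log₂ n ≤ 2.6100 and n ≤ 6.105. The largest whole number is 6.

6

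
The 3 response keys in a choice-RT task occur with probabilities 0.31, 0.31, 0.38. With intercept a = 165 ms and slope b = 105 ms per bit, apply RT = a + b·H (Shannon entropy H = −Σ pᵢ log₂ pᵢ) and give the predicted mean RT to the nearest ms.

331 ms

Entropy contributions −pᵢ log₂ pᵢ: 0.5238, 0.5238, 0.5305; sum H = 1.5780 bits.
RT = a + bH = 165 + 105·1.5780 = 330.69 ms.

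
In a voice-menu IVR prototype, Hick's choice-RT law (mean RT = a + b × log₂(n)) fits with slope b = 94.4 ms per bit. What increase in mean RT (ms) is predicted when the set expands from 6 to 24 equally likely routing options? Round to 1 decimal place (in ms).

The intercept a cancels: ΔRT = b·(log₂ n₂ − log₂ n₁) = b·log₂(n₂/n₁).
log₂(24) − log₂(6) = log₂(24/6) = log₂(4) = 2.
ΔRT = 94.4 × 2.0000 = 188.800 ms.

188.8 ms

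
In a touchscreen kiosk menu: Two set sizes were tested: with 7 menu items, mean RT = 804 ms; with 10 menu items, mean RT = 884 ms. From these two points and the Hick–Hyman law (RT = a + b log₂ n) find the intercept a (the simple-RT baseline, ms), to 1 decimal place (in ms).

367.5 ms

b = (RT₂ − RT₁)/(log₂ n₂ − log₂ n₁) = (884 − 804)/(3.3219 − 2.8074) = 155.469 ms/bit.
Intercept: a = 804 − 155.469·log₂(7) = 367.544 ms.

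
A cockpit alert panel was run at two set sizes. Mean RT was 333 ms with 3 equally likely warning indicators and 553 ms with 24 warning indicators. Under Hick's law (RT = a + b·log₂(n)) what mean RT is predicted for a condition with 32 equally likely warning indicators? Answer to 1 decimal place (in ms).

RT is linear in log₂ n, so two points fix the line:
  b = (553 − 333) / (log₂ 24 − log₂ 3) = 220 / (4.5850 − 1.5850) = 73.333 ms/bit
  a = 333 − 73.333 × 1.5850 = 216.769 ms
Then RT(32) = 216.769 + 73.333 × log₂ 32 = 216.769 + 73.333 × 5 ≈ 583.436 ms.

583.4 ms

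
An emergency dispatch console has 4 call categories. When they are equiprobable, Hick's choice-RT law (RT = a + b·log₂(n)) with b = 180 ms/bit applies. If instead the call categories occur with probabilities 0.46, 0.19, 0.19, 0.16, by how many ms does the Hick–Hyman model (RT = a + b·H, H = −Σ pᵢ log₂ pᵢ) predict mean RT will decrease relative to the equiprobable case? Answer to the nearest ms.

Equiprobable entropy H₀ = log₂ 4 = 2.0000 bits.
Skewed entropy H = −Σ pᵢ log₂ pᵢ = 1.8488 bits.
ΔRT = b·(H₀ − H) = 180 × 0.1512 = 27.22 ms.

27 ms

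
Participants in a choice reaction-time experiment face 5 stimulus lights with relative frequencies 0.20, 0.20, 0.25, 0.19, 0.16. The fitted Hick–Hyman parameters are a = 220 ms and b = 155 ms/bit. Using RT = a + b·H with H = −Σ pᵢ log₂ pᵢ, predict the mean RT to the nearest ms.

578 ms

H = 0.20·log₂(1/0.20) + 0.20·log₂(1/0.20) + 0.25·log₂(1/0.25) + 0.19·log₂(1/0.19) + 0.16·log₂(1/0.16) = 2.3070 bits.
RT = 220 + 155 × 2.3070 = 577.59 ms.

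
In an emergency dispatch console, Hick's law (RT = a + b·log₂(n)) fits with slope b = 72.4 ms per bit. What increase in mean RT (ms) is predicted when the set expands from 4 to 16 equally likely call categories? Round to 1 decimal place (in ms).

The intercept a cancels: ΔRT = b·(log₂ n₂ − log₂ n₁) = b·log₂(n₂/n₁).
log₂(16) − log₂(4) = log₂(16/4) = log₂(4) = 2.
ΔRT = 72.4 × 2.0000 = 144.800 ms.

144.8 ms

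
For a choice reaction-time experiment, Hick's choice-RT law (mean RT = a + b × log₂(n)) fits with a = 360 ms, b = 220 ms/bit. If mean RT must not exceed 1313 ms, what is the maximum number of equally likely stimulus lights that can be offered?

20

220·log₂ n ≤ 1313 − 360 = 953, giving log₂ n ≤ 4.3318 and n ≤ 20.138. The largest whole number is 20.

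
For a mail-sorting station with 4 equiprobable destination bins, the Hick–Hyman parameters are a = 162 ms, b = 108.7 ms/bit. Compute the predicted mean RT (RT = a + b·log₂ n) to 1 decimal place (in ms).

log₂(4) = 2 bits, so RT = 162 + 108.7 × 2 ≈ 379.400 ms.

379.4 ms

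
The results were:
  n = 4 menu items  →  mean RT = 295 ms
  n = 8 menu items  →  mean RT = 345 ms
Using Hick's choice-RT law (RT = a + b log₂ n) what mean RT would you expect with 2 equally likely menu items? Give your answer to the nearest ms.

Fit slope and intercept:
  b = (345 − 295) / (log₂ 8 − log₂ 4) = 50 / (3 − 2) = 50 ms/bit
  a = 295 − 50 × 2 = 195 ms
Then RT(2) = 195 + 50 × log₂ 2 = 195 + 50 × 1 ≈ 245.000 ms.

245 ms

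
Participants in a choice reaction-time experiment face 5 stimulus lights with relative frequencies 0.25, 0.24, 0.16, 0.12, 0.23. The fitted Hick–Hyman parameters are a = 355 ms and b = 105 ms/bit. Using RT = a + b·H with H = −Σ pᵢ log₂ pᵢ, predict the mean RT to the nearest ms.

594 ms

H = 0.25·log₂(1/0.25) + 0.24·log₂(1/0.24) + 0.16·log₂(1/0.16) + 0.12·log₂(1/0.12) + 0.23·log₂(1/0.23) = 2.2719 bits.
RT = 355 + 105 × 2.2719 = 593.55 ms.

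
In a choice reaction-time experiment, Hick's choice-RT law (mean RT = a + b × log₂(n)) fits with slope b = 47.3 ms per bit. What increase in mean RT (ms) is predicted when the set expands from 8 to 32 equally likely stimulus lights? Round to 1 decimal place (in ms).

94.6 ms

Only the slope matters, since a is common to both: ΔRT = b·log₂(n₂/n₁).
log₂(32) − log₂(8) = log₂(32/8) = log₂(4) = 2.
ΔRT = 47.3 × 2.0000 = 94.600 ms.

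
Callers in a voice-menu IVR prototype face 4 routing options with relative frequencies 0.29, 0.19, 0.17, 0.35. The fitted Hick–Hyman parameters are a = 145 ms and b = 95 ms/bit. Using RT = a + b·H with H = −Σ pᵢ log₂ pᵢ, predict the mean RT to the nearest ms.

H = 0.29·log₂(1/0.29) + 0.19·log₂(1/0.19) + 0.17·log₂(1/0.17) + 0.35·log₂(1/0.35) = 1.9378 bits.
RT = 145 + 95 × 1.9378 = 329.09 ms.

329 ms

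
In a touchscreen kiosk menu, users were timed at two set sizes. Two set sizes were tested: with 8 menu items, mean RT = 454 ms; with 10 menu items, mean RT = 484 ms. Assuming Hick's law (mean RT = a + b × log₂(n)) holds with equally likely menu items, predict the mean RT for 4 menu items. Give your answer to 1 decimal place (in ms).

RT is linear in log₂ n, so two points fix the line:
  b = (484 − 454) / (log₂ 10 − log₂ 8) = 30 / (3.3219 − 3) = 93.189 ms/bit
  a = 454 − 93.189 × 3 = 174.434 ms
Then RT(4) = 174.434 + 93.189 × log₂ 4 = 174.434 + 93.189 × 2 ≈ 360.811 ms.

360.8 ms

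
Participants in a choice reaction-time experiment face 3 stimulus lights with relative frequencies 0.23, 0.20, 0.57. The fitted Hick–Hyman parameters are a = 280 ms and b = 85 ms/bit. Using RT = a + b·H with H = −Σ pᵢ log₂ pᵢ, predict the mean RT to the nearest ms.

400 ms

Entropy contributions −pᵢ log₂ pᵢ: 0.4877, 0.4644, 0.4623; sum H = 1.4143 bits.
RT = a + bH = 280 + 85·1.4143 = 400.22 ms.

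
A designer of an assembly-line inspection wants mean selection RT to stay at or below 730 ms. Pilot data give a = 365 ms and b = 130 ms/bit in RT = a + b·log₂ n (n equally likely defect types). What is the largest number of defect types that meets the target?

130·log₂ n ≤ 730 − 365 = 365, giving log₂ n ≤ 2.8077 and n ≤ 7.002. The largest whole number is 7.

7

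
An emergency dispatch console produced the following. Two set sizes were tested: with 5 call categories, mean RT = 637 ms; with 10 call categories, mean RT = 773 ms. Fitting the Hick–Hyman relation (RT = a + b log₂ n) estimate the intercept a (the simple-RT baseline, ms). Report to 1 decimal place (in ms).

The slope on a log₂ axis is (773 − 637) / (3.3219 − 2.3219) = 136.000 ms/bit.
a = RT₁ − b·log₂ n₁ = 637 − 136.000 × 2.3219 = 321.218 ms.

321.2 ms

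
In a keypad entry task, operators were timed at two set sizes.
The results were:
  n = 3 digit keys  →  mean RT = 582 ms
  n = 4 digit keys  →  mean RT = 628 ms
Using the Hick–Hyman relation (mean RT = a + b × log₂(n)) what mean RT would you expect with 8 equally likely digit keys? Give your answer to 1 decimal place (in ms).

RT is linear in log₂ n, so two points fix the line:
  b = (628 − 582) / (log₂ 4 − log₂ 3) = 46 / (2 − 1.5850) = 110.833 ms/bit
  a = 582 − 110.833 × 1.5850 = 406.333 ms
Then RT(8) = 406.333 + 110.833 × log₂ 8 = 406.333 + 110.833 × 3 ≈ 738.833 ms.

738.8 ms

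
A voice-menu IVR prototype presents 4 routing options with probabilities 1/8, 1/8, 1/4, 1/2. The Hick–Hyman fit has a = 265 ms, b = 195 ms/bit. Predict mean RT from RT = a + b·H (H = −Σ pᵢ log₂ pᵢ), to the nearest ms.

H = −Σ pᵢ log₂ pᵢ = 0.125·3 + 0.125·3 + 0.25·2 + 0.5·1 = 1.750 bits.
RT = 265 + 195 × 1.750 = 606.25 ms.

606 ms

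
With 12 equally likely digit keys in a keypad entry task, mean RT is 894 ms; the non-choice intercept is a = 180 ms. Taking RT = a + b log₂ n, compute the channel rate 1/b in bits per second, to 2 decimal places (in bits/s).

b = (894 − 180)/log₂ 12 = 714/3.5850 = 199.165 ms per bit = 0.19917 s/bit; the reciprocal is 5.021 bits/s.

5.02 bits/s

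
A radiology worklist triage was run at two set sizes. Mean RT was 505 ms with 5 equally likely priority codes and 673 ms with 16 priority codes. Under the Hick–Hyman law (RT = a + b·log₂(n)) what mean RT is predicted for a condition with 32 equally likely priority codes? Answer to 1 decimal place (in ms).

773.1 ms

RT is linear in log₂ n, so two points fix the line:
  b = (673 − 505) / (log₂ 16 − log₂ 5) = 168 / (4 − 2.3219) = 100.115 ms/bit
  a = 505 − 100.115 × 2.3219 = 272.540 ms
Then RT(32) = 272.540 + 100.115 × log₂ 32 = 272.540 + 100.115 × 5 ≈ 773.115 ms.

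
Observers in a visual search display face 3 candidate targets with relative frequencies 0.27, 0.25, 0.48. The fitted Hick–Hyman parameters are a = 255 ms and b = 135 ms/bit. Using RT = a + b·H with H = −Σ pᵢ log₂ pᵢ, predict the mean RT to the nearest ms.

460 ms

Entropy contributions −pᵢ log₂ pᵢ: 0.5100, 0.5000, 0.5083; sum H = 1.5183 bits.
RT = a + bH = 255 + 135·1.5183 = 459.97 ms.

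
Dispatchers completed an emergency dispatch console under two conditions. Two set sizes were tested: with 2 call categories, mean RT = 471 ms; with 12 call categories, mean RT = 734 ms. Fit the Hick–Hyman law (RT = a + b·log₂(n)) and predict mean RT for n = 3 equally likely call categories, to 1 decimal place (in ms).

530.5 ms

With log₂ n on the abscissa the relation is linear; from the two conditions:
  b = (734 − 471) / (log₂ 12 − log₂ 2) = 263 / (3.5850 − 1) = 101.742 ms/bit
  a = 471 − 101.742 × 1 = 369.258 ms
Then RT(3) = 369.258 + 101.742 × log₂ 3 = 369.258 + 101.742 × 1.5850 ≈ 530.515 ms.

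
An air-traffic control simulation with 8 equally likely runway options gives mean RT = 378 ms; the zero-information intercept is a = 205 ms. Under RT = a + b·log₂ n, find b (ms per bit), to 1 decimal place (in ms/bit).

b = (378 − 205) / log₂(8) = 173 / 3 = 57.667 ms/bit.

57.7 ms/bit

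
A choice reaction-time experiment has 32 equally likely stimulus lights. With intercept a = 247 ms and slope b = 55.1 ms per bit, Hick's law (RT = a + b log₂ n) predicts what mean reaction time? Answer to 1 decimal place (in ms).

log₂(32) = 5 bits, so RT = 247 + 55.1 × 5 ≈ 522.500 ms.

522.5 ms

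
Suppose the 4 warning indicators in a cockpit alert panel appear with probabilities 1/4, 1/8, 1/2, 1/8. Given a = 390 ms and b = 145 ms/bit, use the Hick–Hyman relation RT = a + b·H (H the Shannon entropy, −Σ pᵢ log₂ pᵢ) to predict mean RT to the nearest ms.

644 ms

H = −Σ pᵢ log₂ pᵢ = 0.25·2 + 0.125·3 + 0.5·1 + 0.125·3 = 1.750 bits.
RT = 390 + 145 × 1.750 = 643.75 ms.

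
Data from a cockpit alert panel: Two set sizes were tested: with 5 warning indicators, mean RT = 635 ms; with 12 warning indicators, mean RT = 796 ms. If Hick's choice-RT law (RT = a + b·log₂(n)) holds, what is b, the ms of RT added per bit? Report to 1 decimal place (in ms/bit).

127.5 ms/bit

b = (RT₂ − RT₁)/(log₂ n₂ − log₂ n₁) = (796 − 635)/(3.5850 − 2.3219) = 127.471 ms/bit.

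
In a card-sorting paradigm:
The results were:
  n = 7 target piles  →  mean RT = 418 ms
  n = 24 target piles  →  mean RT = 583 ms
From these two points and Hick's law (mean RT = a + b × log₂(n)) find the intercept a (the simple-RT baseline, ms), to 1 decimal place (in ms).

157.4 ms

b = (RT₂ − RT₁)/(log₂ n₂ − log₂ n₁) = (583 − 418)/(4.5850 − 2.8074) = 92.821 ms/bit.
Intercept: a = 418 − 92.821·log₂(7) = 157.417 ms.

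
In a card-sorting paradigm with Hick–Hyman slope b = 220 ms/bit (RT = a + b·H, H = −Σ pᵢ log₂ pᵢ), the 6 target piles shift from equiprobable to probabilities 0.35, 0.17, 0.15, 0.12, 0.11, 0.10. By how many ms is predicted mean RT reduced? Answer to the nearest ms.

35 ms

Equiprobable entropy H₀ = log₂ 6 = 2.5850 bits.
Skewed entropy H = −Σ pᵢ log₂ pᵢ = 2.4248 bits.
ΔRT = b·(H₀ − H) = 220 × 0.1602 = 35.24 ms.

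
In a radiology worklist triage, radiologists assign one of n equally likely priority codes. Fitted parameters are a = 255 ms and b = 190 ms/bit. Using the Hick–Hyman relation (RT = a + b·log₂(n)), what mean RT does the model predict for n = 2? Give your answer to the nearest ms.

445 ms

log₂(2) = 1 bits, so RT = 255 + 190 × 1 ≈ 445.000 ms.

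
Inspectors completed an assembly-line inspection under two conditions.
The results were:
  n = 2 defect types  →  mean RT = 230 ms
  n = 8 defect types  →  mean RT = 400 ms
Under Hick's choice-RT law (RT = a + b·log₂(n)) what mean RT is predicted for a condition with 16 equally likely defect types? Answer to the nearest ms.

With log₂ n on the abscissa the relation is linear; from the two conditions:
  b = (400 − 230) / (log₂ 8 − log₂ 2) = 170 / (3 − 1) = 85 ms/bit
  a = 230 − 85 × 1 = 145 ms
Then RT(16) = 145 + 85 × log₂ 16 = 145 + 85 × 4 ≈ 485.000 ms.

485 ms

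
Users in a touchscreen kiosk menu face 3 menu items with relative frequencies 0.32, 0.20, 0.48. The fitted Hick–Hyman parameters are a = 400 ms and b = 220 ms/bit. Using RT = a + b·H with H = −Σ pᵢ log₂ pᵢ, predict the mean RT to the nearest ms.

Entropy contributions −pᵢ log₂ pᵢ: 0.5260, 0.4644, 0.5083; sum H = 1.4987 bits.
RT = a + bH = 400 + 220·1.4987 = 729.71 ms.

730 ms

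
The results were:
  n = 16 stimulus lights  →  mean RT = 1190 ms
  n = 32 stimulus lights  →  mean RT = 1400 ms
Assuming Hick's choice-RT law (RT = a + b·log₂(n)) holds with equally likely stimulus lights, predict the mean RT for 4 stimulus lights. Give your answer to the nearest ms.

Fit slope and intercept:
  b = (1400 − 1190) / (log₂ 32 − log₂ 16) = 210 / (5 − 4) = 210 ms/bit
  a = 1190 − 210 × 4 = 350 ms
Then RT(4) = 350 + 210 × log₂ 4 = 350 + 210 × 2 ≈ 770.000 ms.

770 ms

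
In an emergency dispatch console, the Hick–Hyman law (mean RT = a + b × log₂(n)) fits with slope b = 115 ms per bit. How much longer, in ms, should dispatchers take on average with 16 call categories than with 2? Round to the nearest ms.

345 ms

The intercept a cancels: ΔRT = b·(log₂ n₂ − log₂ n₁) = b·log₂(n₂/n₁).
log₂(16) − log₂(2) = log₂(16/2) = log₂(8) = 3.
ΔRT = 115 × 3.0000 = 345.000 ms.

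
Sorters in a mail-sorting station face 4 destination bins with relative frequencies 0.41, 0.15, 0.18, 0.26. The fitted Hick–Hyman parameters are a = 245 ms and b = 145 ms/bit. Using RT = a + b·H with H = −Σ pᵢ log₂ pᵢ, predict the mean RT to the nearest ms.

Entropy contributions −pᵢ log₂ pᵢ: 0.5274, 0.4105, 0.4453, 0.5053; sum H = 1.8885 bits.
RT = a + bH = 245 + 145·1.8885 = 518.84 ms.

519 ms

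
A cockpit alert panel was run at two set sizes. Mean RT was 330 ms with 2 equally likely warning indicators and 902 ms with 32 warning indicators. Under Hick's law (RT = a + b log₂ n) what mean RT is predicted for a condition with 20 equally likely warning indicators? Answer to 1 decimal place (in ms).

RT is linear in log₂ n, so two points fix the line:
  b = (902 − 330) / (log₂ 32 − log₂ 2) = 572 / (5 − 1) = 143.000 ms/bit
  a = 330 − 143.000 × 1 = 187.000 ms
Then RT(20) = 187.000 + 143.000 × log₂ 20 = 187.000 + 143.000 × 4.3219 ≈ 805.036 ms.

805.0 ms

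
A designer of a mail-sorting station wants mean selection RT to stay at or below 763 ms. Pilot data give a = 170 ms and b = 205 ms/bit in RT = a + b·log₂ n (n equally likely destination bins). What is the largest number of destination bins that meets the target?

Information budget: (763 − 170)/205 = 2.8927 bits, so n ≤ 2^2.8927 = 7.427 → at most 7.

7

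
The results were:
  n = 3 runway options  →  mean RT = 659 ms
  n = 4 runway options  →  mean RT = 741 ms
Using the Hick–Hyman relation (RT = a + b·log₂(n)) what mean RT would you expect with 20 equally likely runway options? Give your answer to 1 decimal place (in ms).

With log₂ n on the abscissa the relation is linear; from the two conditions:
  b = (741 − 659) / (log₂ 4 − log₂ 3) = 82 / (2 − 1.5850) = 197.573 ms/bit
  a = 659 − 197.573 × 1.5850 = 345.855 ms
Then RT(20) = 345.855 + 197.573 × log₂ 20 = 345.855 + 197.573 × 4.3219 ≈ 1199.749 ms.

1199.7 ms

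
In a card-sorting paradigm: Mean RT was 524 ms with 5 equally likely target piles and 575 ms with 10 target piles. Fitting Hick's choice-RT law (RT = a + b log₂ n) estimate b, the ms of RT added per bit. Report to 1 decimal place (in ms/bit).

b = (RT₂ − RT₁)/(log₂ n₂ − log₂ n₁) = (575 − 524)/(3.3219 − 2.3219) = 51.000 ms/bit.

51.0 ms/bit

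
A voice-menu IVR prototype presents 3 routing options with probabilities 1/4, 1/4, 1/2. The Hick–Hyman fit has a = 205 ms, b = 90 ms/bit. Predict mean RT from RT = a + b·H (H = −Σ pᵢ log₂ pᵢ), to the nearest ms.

340 ms

H = −Σ pᵢ log₂ pᵢ = 0.25·2 + 0.25·2 + 0.5·1 = 1.500 bits.
RT = 205 + 90 × 1.500 = 340.00 ms.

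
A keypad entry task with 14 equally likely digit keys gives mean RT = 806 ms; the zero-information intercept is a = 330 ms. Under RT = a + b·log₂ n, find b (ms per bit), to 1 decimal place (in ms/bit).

125.0 ms/bit

b = (806 − 330) / log₂(14) = 476 / 3.8074 = 125.021 ms/bit.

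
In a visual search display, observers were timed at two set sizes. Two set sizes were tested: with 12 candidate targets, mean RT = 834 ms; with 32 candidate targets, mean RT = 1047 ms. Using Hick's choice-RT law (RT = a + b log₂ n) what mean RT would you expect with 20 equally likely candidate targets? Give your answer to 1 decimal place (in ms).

With log₂ n on the abscissa the relation is linear; from the two conditions:
  b = (1047 − 834) / (log₂ 32 − log₂ 12) = 213 / (5 − 3.5850) = 150.526 ms/bit
  a = 834 − 150.526 × 3.5850 = 294.370 ms
Then RT(20) = 294.370 + 150.526 × log₂ 20 = 294.370 + 150.526 × 4.3219 ≈ 944.933 ms.

944.9 ms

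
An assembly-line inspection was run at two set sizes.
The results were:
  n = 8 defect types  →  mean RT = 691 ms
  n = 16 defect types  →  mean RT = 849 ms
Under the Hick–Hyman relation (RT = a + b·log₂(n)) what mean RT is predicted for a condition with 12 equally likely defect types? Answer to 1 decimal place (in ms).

With log₂ n on the abscissa the relation is linear; from the two conditions:
  b = (849 − 691) / (log₂ 16 − log₂ 8) = 158 / (4 − 3) = 158.000 ms/bit
  a = 691 − 158.000 × 3 = 217.000 ms
Then RT(12) = 217.000 + 158.000 × log₂ 12 = 217.000 + 158.000 × 3.5850 ≈ 783.424 ms.

783.4 ms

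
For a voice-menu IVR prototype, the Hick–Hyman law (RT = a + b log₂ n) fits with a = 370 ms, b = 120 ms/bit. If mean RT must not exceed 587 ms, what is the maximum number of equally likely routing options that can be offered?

3

Set 370 + 120·log₂ n ≤ 587 → log₂ n ≤ (587 − 370)/120 = 1.8083.
So n ≤ 2^1.8083 = 3.502; the largest integer n is 3.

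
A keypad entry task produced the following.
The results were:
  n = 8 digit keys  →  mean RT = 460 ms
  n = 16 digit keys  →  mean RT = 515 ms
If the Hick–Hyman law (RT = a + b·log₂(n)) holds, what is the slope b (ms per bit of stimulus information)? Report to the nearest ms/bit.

55 ms/bit

The slope on a log₂ axis is (515 − 460) / (4 − 3) = 55 ms/bit.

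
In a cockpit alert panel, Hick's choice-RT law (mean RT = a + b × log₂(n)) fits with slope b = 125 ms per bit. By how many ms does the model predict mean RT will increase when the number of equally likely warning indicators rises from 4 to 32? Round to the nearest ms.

ΔRT = (a + b log₂ n₂) − (a + b log₂ n₁) = b·(log₂ n₂ − log₂ n₁).
log₂(32) − log₂(4) = log₂(32/4) = log₂(8) = 3.
ΔRT = 125 × 3.0000 = 375.000 ms.

375 ms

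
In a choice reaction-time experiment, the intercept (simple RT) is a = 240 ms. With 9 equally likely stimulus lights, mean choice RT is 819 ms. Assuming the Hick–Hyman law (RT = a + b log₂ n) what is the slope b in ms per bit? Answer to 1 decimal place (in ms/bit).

9 alternatives carry log₂ 9 = 3.1699 bits; the choice cost is 819 − 240 = 579 ms, so b = 579/3.1699 = 182.654 ms/bit.

182.7 ms/bit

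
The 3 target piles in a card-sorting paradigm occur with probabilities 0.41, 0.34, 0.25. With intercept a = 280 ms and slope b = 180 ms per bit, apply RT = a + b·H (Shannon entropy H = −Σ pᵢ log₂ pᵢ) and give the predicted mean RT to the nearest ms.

560 ms

H = 0.41·log₂(1/0.41) + 0.34·log₂(1/0.34) + 0.25·log₂(1/0.25) = 1.5566 bits.
RT = 280 + 180 × 1.5566 = 560.18 ms.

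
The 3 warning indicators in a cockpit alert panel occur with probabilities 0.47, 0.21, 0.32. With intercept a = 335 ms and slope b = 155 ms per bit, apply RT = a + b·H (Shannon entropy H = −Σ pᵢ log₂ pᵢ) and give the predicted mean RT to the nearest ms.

Entropy contributions −pᵢ log₂ pᵢ: 0.5120, 0.4728, 0.5260; sum H = 1.5108 bits.
RT = a + bH = 335 + 155·1.5108 = 569.18 ms.

569 ms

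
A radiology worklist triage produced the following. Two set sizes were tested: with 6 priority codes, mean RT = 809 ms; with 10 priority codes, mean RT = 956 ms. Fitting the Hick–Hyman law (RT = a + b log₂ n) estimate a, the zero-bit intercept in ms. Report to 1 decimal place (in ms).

293.4 ms

The slope on a log₂ axis is (956 − 809) / (3.3219 − 2.5850) = 199.467 ms/bit.
Intercept: a = 809 − 199.467·log₂(6) = 293.386 ms.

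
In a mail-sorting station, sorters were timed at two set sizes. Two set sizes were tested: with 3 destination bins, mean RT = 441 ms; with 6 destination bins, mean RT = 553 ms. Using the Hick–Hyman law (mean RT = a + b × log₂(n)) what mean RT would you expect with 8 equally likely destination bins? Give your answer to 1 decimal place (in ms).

Fit slope and intercept:
  b = (553 − 441) / (log₂ 6 − log₂ 3) = 112 / (2.5850 − 1.5850) = 112.000 ms/bit
  a = 441 − 112.000 × 1.5850 = 263.484 ms
Then RT(8) = 263.484 + 112.000 × log₂ 8 = 263.484 + 112.000 × 3 ≈ 599.484 ms.

599.5 ms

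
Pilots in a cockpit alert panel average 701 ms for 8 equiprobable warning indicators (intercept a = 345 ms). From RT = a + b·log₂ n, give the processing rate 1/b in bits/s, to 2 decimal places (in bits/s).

Choice component = 701 − 345 = 356 ms over log₂(8) = 3 bits.
b = 356 / 3 = 118.667 ms/bit, so 1/b = 8.427 bits/s.

8.43 bits/s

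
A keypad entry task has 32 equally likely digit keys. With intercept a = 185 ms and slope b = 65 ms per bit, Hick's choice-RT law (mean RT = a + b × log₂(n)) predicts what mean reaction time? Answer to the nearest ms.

510 ms

log₂(32) = 5 bits, so RT = 185 + 65 × 5 ≈ 510.000 ms.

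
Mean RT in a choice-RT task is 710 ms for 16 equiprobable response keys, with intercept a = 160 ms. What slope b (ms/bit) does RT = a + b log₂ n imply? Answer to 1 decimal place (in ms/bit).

137.5 ms/bit

log₂(16) = 4 bits.
b = (RT − a)/log₂ n = (710 − 160) / 4 = 137.500 ms/bit.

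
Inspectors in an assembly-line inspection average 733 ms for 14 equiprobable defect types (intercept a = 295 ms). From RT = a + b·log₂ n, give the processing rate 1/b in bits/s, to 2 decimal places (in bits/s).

8.69 bits/s

b = (733 − 295)/log₂ 14 = 438/3.8074 = 115.040 ms per bit = 0.11504 s/bit; the reciprocal is 8.693 bits/s.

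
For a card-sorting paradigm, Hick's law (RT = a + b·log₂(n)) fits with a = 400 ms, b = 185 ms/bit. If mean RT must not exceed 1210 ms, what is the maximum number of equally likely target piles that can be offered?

20

185·log₂ n ≤ 1210 − 400 = 810, giving log₂ n ≤ 4.3784 and n ≤ 20.798. The largest whole number is 20.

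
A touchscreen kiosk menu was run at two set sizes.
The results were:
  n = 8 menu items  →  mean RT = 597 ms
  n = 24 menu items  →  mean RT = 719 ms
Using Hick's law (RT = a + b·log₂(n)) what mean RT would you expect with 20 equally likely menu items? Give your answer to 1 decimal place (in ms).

698.8 ms

With log₂ n on the abscissa the relation is linear; from the two conditions:
  b = (719 − 597) / (log₂ 24 − log₂ 8) = 122 / (4.5850 − 3) = 76.973 ms/bit
  a = 597 − 76.973 × 3 = 366.080 ms
Then RT(20) = 366.080 + 76.973 × log₂ 20 = 366.080 + 76.973 × 4.3219 ≈ 698.753 ms.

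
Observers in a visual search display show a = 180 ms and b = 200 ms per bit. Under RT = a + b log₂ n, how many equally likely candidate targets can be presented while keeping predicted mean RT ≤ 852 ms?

10

200·log₂ n ≤ 852 − 180 = 672, giving log₂ n ≤ 3.3600 and n ≤ 10.267. The largest whole number is 10.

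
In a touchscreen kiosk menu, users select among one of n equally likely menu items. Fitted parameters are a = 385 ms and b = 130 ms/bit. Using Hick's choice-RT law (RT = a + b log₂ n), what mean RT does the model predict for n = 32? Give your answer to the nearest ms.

log₂(32) = 5 bits, so RT = 385 + 130 × 5 ≈ 1035.000 ms.

1035 ms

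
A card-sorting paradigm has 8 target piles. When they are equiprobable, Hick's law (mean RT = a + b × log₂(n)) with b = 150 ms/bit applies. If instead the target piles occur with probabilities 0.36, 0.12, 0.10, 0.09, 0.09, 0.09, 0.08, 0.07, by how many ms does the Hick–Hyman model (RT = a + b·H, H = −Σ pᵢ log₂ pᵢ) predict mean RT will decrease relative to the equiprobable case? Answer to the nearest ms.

Equiprobable entropy H₀ = log₂ 8 = 3.0000 bits.
Skewed entropy H = −Σ pᵢ log₂ pᵢ = 2.7279 bits.
ΔRT = b·(H₀ − H) = 150 × 0.2721 = 40.81 ms.

41 ms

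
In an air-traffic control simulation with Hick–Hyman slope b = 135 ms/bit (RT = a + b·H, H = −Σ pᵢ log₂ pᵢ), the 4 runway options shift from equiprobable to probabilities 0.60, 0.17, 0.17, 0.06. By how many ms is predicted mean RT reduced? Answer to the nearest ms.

60 ms

The RT saving is b·ΔH. Equiprobable H₀ = log₂(4) = 2.0000 bits; with the given probabilities H = 1.5549 bits.
b·(H₀ − H) = 135 × (2.0000 − 1.5549) = 60.09 ms.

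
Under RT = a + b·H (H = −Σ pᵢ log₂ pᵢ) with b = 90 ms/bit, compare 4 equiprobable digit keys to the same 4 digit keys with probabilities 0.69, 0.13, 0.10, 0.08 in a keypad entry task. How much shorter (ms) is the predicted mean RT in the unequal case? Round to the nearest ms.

The RT saving is b·ΔH. Equiprobable H₀ = log₂(4) = 2.0000 bits; with the given probabilities H = 1.3757 bits.
b·(H₀ − H) = 90 × (2.0000 − 1.3757) = 56.18 ms.

56 ms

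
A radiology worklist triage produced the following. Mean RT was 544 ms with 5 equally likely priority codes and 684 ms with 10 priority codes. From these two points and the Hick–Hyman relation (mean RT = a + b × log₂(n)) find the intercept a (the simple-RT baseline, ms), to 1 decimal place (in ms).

b = (RT₂ − RT₁)/(log₂ n₂ − log₂ n₁) = (684 − 544)/(3.3219 − 2.3219) = 140.000 ms/bit.
a = RT₁ − b·log₂ n₁ = 544 − 140.000 × 2.3219 = 218.930 ms.

218.9 ms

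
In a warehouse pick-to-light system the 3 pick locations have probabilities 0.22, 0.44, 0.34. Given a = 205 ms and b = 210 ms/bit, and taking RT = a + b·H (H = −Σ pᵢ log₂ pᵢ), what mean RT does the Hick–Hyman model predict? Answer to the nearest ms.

Entropy contributions −pᵢ log₂ pᵢ: 0.4806, 0.5211, 0.5292; sum H = 1.5309 bits.
RT = a + bH = 205 + 210·1.5309 = 526.49 ms.

526 ms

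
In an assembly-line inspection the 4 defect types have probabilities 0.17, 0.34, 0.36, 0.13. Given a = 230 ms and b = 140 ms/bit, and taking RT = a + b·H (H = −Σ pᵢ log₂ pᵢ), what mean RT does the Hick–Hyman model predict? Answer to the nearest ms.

Entropy contributions −pᵢ log₂ pᵢ: 0.4346, 0.5292, 0.5306, 0.3826; sum H = 1.8770 bits.
RT = a + bH = 230 + 140·1.8770 = 492.78 ms.

493 ms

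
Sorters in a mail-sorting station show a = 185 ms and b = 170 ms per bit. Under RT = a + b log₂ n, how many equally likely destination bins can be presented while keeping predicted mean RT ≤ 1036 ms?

32

170·log₂ n ≤ 1036 − 185 = 851, giving log₂ n ≤ 5.0059 and n ≤ 32.131. The largest whole number is 32.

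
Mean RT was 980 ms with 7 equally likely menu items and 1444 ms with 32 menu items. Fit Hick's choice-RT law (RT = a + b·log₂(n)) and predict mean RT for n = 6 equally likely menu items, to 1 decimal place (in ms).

With log₂ n on the abscissa the relation is linear; from the two conditions:
  b = (1444 − 980) / (log₂ 32 − log₂ 7) = 464 / (5 − 2.8074) = 211.617 ms/bit
  a = 980 − 211.617 × 2.8074 = 385.917 ms
Then RT(6) = 385.917 + 211.617 × log₂ 6 = 385.917 + 211.617 × 2.5850 ≈ 932.938 ms.

932.9 ms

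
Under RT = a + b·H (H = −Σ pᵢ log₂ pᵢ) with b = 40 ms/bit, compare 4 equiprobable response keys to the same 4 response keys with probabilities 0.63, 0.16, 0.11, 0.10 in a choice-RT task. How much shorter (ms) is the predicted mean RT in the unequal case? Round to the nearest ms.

19 ms

The RT saving is b·ΔH. Equiprobable H₀ = log₂(4) = 2.0000 bits; with the given probabilities H = 1.5254 bits.
b·(H₀ − H) = 40 × (2.0000 − 1.5254) = 18.98 ms.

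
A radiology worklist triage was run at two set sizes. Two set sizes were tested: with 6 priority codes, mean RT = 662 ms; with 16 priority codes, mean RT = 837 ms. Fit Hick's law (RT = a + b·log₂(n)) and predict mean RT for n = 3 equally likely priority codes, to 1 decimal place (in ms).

RT is linear in log₂ n, so two points fix the line:
  b = (837 − 662) / (log₂ 16 − log₂ 6) = 175 / (4 − 2.5850) = 123.672 ms/bit
  a = 662 − 123.672 × 2.5850 = 342.313 ms
Then RT(3) = 342.313 + 123.672 × log₂ 3 = 342.313 + 123.672 × 1.5850 ≈ 538.328 ms.

538.3 ms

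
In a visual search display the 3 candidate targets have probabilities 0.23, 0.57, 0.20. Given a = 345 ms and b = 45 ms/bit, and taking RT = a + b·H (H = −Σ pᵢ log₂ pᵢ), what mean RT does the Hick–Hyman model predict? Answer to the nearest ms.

H = 0.23·log₂(1/0.23) + 0.57·log₂(1/0.57) + 0.20·log₂(1/0.20) = 1.4143 bits.
RT = 345 + 45 × 1.4143 = 408.64 ms.

409 ms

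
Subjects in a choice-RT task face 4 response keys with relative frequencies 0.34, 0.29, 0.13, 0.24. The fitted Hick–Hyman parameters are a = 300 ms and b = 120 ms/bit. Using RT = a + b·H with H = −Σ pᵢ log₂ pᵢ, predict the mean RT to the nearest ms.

Entropy contributions −pᵢ log₂ pᵢ: 0.5292, 0.5179, 0.3826, 0.4941; sum H = 1.9239 bits.
RT = a + bH = 300 + 120·1.9239 = 530.86 ms.

531 ms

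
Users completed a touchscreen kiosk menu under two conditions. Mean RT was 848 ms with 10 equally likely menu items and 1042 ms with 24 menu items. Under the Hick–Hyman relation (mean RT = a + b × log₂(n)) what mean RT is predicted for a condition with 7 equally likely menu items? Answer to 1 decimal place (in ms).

Fit slope and intercept:
  b = (1042 − 848) / (log₂ 24 − log₂ 10) = 194 / (4.5850 − 3.3219) = 153.598 ms/bit
  a = 848 − 153.598 × 3.3219 = 337.757 ms
Then RT(7) = 337.757 + 153.598 × log₂ 7 = 337.757 + 153.598 × 2.8074 ≈ 768.962 ms.

769.0 ms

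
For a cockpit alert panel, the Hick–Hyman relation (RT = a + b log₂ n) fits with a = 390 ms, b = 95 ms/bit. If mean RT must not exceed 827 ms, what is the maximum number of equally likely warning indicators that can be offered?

95·log₂ n ≤ 827 − 390 = 437, giving log₂ n ≤ 4.6000 and n ≤ 24.251. The largest whole number is 24.

24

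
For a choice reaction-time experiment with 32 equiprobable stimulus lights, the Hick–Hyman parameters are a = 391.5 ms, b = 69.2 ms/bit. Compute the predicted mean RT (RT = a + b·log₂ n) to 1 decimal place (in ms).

log₂(32) = 5 bits, so RT = 391.5 + 69.2 × 5 ≈ 737.500 ms.

737.5 ms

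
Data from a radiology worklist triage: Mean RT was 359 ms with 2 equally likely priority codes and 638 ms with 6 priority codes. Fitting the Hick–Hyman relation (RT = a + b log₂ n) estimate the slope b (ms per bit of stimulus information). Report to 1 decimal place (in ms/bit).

The slope on a log₂ axis is (638 − 359) / (2.5850 − 1) = 176.029 ms/bit.

176.0 ms/bit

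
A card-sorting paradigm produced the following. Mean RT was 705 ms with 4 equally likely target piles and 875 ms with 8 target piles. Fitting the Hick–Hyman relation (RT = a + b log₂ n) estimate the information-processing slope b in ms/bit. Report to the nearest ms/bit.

170 ms/bit

Slope: b = (875 − 705) / (log₂ 8 − log₂ 4) = 170/1.0000 = 170 ms/bit.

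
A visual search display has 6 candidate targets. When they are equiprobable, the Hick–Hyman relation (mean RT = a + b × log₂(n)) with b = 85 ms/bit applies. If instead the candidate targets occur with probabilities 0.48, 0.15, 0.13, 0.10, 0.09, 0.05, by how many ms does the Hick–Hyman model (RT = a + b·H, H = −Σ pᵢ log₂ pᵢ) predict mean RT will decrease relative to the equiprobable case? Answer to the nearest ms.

36 ms

Equiprobable entropy H₀ = log₂ 6 = 2.5850 bits.
Skewed entropy H = −Σ pᵢ log₂ pᵢ = 2.1624 bits.
ΔRT = b·(H₀ − H) = 85 × 0.4226 = 35.92 ms.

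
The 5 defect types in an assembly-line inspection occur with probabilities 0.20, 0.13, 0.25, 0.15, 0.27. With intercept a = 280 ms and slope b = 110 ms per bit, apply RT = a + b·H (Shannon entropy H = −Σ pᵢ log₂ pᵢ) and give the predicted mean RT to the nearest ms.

529 ms

Entropy contributions −pᵢ log₂ pᵢ: 0.4644, 0.3826, 0.5000, 0.4105, 0.5100; sum H = 2.2676 bits.
RT = a + bH = 280 + 110·2.2676 = 529.44 ms.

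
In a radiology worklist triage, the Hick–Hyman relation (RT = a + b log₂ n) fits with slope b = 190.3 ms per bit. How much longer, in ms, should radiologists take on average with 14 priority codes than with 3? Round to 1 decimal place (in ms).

422.9 ms

The intercept a cancels: ΔRT = b·(log₂ n₂ − log₂ n₁) = b·log₂(n₂/n₁).
log₂(14) − log₂(3) = 3.8074 − 1.5850 = 2.2224.
ΔRT = 190.3 × 2.2224 = 422.921 ms.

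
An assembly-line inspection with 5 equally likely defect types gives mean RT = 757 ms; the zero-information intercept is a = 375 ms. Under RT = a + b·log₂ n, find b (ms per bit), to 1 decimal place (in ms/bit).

164.5 ms/bit

log₂(5) = 2.3219 bits.
b = (RT − a)/log₂ n = (757 − 375) / 2.3219 = 164.518 ms/bit.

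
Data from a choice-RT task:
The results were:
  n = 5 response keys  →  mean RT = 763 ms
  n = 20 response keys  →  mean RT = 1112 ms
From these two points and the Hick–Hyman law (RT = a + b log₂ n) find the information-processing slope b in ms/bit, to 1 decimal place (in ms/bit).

b = (RT₂ − RT₁)/(log₂ n₂ − log₂ n₁) = (1112 − 763)/(4.3219 − 2.3219) = 174.500 ms/bit.

174.5 ms/bit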